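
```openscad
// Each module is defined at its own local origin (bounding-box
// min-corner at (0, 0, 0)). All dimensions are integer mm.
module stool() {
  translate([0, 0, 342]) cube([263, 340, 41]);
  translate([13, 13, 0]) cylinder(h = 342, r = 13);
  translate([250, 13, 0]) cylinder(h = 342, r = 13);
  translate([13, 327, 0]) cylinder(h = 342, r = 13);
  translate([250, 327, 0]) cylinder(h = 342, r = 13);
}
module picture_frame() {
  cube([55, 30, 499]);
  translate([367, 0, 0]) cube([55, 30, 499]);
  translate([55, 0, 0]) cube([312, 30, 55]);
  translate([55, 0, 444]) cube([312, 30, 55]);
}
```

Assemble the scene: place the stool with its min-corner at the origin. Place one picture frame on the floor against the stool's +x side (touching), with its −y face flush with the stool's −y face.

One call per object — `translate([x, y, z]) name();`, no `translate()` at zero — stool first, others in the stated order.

stool();
translate([263, 0, 0]) picture_frame();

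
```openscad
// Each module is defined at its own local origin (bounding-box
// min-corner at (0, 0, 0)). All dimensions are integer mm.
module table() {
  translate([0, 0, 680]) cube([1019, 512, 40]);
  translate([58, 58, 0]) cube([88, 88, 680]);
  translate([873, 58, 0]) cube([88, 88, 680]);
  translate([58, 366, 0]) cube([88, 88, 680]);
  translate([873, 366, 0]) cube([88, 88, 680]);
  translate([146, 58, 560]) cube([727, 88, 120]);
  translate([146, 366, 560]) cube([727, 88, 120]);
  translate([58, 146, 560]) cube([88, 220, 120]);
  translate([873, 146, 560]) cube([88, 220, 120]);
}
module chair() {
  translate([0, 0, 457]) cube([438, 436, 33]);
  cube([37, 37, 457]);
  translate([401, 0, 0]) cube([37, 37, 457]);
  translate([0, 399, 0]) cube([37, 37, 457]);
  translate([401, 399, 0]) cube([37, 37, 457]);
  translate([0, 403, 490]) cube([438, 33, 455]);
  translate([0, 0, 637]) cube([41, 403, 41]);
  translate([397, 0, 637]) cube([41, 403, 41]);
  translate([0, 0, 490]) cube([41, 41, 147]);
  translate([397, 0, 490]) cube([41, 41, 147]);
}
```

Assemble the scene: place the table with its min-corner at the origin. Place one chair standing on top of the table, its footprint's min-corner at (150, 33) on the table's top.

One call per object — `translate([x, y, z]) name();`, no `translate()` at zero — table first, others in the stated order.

table();
translate([150, 33, 720]) chair();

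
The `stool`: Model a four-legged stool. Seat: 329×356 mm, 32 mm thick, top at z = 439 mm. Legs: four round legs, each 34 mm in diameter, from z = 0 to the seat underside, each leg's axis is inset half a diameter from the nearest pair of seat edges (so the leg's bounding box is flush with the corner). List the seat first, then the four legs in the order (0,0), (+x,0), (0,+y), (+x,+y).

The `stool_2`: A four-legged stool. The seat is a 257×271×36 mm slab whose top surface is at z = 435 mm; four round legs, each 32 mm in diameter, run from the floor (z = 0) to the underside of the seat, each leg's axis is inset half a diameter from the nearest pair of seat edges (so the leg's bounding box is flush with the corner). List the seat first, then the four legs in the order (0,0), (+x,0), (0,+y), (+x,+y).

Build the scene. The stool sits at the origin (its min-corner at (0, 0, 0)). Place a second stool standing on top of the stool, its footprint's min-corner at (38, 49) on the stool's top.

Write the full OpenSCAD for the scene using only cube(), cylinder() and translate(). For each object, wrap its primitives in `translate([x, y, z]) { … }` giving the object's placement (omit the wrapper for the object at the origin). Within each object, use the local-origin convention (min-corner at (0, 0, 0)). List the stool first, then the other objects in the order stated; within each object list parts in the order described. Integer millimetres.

translate([0, 0, 407]) cube([329, 356, 32]);
translate([17, 17, 0]) cylinder(h = 407, r = 17);
translate([312, 17, 0]) cylinder(h = 407, r = 17);
translate([17, 339, 0]) cylinder(h = 407, r = 17);
translate([312, 339, 0]) cylinder(h = 407, r = 17);
translate([38, 49, 439]) {
  translate([0, 0, 399]) cube([257, 271, 36]);
  translate([16, 16, 0]) cylinder(h = 399, r = 16);
  translate([241, 16, 0]) cylinder(h = 399, r = 16);
  translate([16, 255, 0]) cylinder(h = 399, r = 16);
  translate([241, 255, 0]) cylinder(h = 399, r = 16);
}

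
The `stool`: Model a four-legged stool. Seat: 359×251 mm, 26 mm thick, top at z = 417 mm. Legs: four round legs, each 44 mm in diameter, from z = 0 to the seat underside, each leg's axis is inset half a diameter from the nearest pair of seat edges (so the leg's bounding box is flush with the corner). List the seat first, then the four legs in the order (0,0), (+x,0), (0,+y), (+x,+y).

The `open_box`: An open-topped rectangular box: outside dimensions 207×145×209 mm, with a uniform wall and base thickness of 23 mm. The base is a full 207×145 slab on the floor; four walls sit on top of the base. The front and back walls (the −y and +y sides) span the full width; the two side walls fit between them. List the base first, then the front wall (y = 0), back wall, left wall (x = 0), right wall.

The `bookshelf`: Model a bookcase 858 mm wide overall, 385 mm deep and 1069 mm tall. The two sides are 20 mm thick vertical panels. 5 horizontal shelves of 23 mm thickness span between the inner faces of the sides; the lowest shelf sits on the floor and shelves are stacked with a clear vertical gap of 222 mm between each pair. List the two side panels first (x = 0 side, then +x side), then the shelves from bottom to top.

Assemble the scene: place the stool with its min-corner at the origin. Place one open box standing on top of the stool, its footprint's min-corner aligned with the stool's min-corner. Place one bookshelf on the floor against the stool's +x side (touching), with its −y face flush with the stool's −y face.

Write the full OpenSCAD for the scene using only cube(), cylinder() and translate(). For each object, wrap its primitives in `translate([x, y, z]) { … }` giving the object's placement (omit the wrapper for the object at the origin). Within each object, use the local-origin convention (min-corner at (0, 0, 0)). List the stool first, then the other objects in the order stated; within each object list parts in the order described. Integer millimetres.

translate([0, 0, 391]) cube([359, 251, 26]);
translate([22, 22, 0]) cylinder(h = 391, r = 22);
translate([337, 22, 0]) cylinder(h = 391, r = 22);
translate([22, 229, 0]) cylinder(h = 391, r = 22);
translate([337, 229, 0]) cylinder(h = 391, r = 22);
translate([0, 0, 417]) {
  cube([207, 145, 23]);
  translate([0, 0, 23]) cube([207, 23, 186]);
  translate([0, 122, 23]) cube([207, 23, 186]);
  translate([0, 23, 23]) cube([23, 99, 186]);
  translate([184, 23, 23]) cube([23, 99, 186]);
}
translate([359, 0, 0]) {
  cube([20, 385, 1069]);
  translate([838, 0, 0]) cube([20, 385, 1069]);
  translate([20, 0, 0]) cube([818, 385, 23]);
  translate([20, 0, 245]) cube([818, 385, 23]);
  translate([20, 0, 490]) cube([818, 385, 23]);
  translate([20, 0, 735]) cube([818, 385, 23]);
  translate([20, 0, 980]) cube([818, 385, 23]);
}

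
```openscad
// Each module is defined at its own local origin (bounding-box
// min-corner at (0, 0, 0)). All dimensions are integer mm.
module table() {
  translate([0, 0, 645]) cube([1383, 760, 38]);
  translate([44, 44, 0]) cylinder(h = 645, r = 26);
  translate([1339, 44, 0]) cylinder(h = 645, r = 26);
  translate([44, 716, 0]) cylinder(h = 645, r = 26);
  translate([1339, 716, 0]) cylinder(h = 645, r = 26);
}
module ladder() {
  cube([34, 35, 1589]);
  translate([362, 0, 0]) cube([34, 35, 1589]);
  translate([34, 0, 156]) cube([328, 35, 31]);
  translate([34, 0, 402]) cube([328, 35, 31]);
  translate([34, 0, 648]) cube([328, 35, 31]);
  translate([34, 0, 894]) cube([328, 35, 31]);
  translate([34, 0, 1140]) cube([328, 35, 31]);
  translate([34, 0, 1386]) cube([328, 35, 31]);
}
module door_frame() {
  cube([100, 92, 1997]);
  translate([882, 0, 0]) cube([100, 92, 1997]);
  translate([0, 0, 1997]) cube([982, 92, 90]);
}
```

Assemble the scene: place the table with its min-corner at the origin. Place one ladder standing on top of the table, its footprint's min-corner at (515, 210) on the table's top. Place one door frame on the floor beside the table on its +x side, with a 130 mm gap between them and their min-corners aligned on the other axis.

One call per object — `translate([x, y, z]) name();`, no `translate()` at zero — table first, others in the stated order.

table();
translate([515, 210, 683]) ladder();
translate([1513, 0, 0]) door_frame();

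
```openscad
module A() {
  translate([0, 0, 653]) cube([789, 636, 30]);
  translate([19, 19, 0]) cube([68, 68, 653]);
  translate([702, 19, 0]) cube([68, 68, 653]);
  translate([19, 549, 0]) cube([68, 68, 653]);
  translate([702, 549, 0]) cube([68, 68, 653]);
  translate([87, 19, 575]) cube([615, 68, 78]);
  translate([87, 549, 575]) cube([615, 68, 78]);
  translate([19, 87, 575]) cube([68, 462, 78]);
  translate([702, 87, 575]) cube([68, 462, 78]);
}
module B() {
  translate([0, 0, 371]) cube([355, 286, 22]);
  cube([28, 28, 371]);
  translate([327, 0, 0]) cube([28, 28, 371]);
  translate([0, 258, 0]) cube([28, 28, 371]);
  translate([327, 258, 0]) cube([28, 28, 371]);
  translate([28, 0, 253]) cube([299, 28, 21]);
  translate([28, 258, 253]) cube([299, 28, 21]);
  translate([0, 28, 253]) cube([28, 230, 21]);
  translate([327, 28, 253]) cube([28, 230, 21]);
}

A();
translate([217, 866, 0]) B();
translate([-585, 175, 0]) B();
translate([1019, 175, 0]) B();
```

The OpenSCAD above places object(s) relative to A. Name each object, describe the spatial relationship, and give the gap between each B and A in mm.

Each stool's nearest face is 230 mm from the table's bounding box.

A is a table. B is a stool. Three stools sit around the table at the +y, −x, +x sides. The gap between each stool and the table is 230 mm.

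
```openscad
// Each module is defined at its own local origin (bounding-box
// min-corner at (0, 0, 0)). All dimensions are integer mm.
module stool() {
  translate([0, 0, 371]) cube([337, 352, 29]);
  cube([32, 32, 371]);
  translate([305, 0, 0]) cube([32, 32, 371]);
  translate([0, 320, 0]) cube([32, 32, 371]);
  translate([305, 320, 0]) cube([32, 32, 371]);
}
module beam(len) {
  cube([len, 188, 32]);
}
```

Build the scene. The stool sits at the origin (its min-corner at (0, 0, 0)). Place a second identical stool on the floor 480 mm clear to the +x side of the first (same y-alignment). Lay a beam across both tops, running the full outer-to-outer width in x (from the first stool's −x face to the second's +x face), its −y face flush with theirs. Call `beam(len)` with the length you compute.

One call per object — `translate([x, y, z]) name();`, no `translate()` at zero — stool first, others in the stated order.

stool();
translate([817, 0, 0]) stool();
translate([0, 0, 400]) beam(1154);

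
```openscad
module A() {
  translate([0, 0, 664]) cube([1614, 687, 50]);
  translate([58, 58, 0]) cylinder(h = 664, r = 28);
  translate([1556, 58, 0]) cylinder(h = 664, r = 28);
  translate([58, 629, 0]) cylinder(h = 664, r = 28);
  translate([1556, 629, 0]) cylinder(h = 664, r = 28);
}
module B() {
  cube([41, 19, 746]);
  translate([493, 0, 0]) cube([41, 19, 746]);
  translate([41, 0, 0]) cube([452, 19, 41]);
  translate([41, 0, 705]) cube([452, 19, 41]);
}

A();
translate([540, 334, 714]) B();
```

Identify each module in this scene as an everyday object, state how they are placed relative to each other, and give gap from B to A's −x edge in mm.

The picture frame's min-x is at 540; the table's min-x is 0; gap = 540 mm.

A is a table. B is a picture frame. The picture frame is on top of the table, centred. The gap from the picture frame to the table's −x edge is 540 mm.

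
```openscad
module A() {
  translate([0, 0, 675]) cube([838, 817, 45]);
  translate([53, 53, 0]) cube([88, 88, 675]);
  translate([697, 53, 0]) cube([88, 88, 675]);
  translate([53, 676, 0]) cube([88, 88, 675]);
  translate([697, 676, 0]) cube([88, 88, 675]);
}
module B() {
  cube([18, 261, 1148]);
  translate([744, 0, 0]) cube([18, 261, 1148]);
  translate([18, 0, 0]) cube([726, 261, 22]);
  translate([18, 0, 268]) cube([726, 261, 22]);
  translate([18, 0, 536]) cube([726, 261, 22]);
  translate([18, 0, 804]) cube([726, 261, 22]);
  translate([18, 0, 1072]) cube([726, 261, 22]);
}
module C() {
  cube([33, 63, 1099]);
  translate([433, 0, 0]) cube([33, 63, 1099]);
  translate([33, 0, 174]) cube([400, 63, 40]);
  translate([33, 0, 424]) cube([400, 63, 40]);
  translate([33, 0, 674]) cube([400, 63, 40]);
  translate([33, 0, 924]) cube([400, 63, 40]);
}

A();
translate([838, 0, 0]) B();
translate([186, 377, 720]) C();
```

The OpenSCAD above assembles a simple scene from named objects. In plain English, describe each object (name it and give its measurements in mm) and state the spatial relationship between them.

A is a rectangular dining table. The top is 838×817×45 mm with its upper surface at z = 720 mm. It stands on four 88×88 mm square legs, each inset 53 mm from the nearest pair of top edges, running from the floor to the underside of the top.

B is an open bookshelf. Two side panels, each 18 mm thick, 261 mm deep and 1148 mm tall, stand 762 mm apart (outside-to-outside). Between them sit 5 shelves, each 22 mm thick and 261 mm deep, spanning the full gap between the sides. The bottom shelf rests on the floor (its underside at z = 0) and the clear gap between one shelf's top and the next shelf's underside is 246 mm.

C is a wooden ladder with two side rails of 33×63 mm section and 1099 mm height, set 466 mm apart overall. Between them run 4 rectangular rungs (63 mm deep, 40 mm thick), front faces flush with the rails' −y face. The bottom of the first rung is 174 mm above the floor and each subsequent rung is 250 mm higher than the one below.

The bookshelf is against the table's +x side, with their −y faces flush. The ladder is on top of the table, centred.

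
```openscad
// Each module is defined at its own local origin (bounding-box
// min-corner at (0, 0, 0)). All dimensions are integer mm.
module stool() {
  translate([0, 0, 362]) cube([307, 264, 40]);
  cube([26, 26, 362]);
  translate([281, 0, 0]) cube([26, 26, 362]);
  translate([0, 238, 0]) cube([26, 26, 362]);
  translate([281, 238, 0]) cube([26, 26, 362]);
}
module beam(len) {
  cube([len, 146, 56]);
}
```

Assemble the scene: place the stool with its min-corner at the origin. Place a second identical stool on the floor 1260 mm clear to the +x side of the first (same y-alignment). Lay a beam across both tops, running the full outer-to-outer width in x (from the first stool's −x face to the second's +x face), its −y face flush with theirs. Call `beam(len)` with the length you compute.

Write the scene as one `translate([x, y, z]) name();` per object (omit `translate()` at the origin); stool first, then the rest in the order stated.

stool();
translate([1567, 0, 0]) stool();
translate([0, 0, 402]) beam(1874);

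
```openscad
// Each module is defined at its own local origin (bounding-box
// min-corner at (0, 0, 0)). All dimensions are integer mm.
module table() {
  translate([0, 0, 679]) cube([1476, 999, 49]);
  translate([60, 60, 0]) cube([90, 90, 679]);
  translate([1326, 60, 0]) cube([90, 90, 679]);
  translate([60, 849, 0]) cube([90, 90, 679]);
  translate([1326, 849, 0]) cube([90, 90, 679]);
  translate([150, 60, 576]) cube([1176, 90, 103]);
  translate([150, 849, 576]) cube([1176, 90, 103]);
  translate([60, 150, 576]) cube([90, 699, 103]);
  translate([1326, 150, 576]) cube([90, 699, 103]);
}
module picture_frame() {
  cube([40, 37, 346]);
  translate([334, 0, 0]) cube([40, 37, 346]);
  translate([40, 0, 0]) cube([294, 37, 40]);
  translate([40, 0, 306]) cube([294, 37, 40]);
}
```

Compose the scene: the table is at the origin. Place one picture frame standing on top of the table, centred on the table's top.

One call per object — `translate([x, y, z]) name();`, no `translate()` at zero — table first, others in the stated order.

table();
translate([551, 481, 728]) picture_frame();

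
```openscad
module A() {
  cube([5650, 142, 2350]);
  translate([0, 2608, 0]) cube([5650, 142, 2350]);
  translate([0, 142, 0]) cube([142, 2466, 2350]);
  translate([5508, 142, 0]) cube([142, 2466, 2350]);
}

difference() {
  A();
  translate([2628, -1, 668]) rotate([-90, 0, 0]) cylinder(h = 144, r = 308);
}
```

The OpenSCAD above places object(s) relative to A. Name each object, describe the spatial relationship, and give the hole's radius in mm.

The subtracted cylinder has r = 308 mm.

A is a house frame. The house frame has a circular hole through its front wall. The hole's radius is 308 mm.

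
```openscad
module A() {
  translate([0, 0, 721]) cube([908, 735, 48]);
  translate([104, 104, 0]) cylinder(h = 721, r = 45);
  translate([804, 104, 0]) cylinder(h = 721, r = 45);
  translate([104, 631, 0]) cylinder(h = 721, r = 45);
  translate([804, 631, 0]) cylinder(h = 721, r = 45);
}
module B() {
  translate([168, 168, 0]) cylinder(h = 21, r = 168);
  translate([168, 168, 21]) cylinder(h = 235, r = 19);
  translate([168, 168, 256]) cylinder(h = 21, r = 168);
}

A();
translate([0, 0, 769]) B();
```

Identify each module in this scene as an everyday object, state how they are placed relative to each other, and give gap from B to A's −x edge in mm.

The spool's min-x is at 0; the table's min-x is 0; gap = 0 mm.

A is a table. B is a spool. The spool is on top of the table. The gap from the spool to the table's −x edge is 0 mm.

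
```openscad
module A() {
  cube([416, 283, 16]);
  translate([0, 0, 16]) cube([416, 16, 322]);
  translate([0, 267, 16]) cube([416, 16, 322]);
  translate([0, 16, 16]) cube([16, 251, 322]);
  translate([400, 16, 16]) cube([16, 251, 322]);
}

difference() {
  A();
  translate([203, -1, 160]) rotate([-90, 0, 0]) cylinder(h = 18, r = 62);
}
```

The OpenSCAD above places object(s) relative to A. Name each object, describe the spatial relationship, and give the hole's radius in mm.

A is an open box. The open box has a circular hole through its front wall. The hole's radius is 62 mm.

The subtracted cylinder has r = 62 mm.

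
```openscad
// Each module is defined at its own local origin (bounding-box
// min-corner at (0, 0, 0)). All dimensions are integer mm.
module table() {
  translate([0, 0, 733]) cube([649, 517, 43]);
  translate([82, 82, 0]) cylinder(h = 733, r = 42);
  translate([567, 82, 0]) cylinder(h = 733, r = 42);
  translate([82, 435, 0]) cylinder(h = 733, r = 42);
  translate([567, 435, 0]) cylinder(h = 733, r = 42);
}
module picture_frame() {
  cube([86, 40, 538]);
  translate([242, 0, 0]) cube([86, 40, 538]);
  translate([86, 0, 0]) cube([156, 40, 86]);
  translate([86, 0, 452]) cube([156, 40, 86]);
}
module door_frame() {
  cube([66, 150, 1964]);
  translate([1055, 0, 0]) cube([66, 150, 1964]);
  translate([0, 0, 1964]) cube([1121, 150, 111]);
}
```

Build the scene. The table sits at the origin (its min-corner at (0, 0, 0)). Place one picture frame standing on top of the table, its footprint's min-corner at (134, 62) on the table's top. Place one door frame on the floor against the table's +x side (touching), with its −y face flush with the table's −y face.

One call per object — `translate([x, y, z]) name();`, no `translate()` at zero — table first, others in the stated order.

table();
translate([134, 62, 776]) picture_frame();
translate([649, 0, 0]) door_frame();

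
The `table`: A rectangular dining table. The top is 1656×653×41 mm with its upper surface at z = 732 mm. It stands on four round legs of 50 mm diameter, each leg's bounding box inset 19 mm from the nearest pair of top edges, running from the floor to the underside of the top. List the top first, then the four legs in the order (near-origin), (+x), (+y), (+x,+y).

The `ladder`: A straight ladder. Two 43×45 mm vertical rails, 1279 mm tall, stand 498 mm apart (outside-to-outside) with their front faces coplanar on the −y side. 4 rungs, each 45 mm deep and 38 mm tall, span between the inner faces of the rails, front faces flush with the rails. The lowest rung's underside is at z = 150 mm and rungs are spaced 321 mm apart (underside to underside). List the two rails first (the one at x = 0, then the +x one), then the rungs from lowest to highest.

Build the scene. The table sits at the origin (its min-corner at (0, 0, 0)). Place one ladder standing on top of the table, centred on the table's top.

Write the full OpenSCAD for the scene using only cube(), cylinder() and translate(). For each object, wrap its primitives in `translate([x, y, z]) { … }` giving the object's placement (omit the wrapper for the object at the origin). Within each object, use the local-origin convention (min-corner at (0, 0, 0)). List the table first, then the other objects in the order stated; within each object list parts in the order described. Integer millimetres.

translate([0, 0, 691]) cube([1656, 653, 41]);
translate([44, 44, 0]) cylinder(h = 691, r = 25);
translate([1612, 44, 0]) cylinder(h = 691, r = 25);
translate([44, 609, 0]) cylinder(h = 691, r = 25);
translate([1612, 609, 0]) cylinder(h = 691, r = 25);
translate([579, 304, 732]) {
  cube([43, 45, 1279]);
  translate([455, 0, 0]) cube([43, 45, 1279]);
  translate([43, 0, 150]) cube([412, 45, 38]);
  translate([43, 0, 471]) cube([412, 45, 38]);
  translate([43, 0, 792]) cube([412, 45, 38]);
  translate([43, 0, 1113]) cube([412, 45, 38]);
}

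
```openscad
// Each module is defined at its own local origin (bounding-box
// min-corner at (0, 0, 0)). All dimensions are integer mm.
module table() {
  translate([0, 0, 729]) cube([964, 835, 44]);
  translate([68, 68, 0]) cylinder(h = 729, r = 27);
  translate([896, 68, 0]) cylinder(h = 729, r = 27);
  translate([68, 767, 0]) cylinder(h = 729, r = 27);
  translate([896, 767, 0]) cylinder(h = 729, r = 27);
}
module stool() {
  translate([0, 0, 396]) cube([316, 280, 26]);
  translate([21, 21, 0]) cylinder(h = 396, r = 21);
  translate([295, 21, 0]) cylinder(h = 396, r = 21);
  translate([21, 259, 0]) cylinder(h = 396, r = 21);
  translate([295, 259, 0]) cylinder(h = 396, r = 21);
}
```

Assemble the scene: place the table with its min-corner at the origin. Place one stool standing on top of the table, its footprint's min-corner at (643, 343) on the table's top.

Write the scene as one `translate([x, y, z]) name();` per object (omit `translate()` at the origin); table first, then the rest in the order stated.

table();
translate([643, 343, 773]) stool();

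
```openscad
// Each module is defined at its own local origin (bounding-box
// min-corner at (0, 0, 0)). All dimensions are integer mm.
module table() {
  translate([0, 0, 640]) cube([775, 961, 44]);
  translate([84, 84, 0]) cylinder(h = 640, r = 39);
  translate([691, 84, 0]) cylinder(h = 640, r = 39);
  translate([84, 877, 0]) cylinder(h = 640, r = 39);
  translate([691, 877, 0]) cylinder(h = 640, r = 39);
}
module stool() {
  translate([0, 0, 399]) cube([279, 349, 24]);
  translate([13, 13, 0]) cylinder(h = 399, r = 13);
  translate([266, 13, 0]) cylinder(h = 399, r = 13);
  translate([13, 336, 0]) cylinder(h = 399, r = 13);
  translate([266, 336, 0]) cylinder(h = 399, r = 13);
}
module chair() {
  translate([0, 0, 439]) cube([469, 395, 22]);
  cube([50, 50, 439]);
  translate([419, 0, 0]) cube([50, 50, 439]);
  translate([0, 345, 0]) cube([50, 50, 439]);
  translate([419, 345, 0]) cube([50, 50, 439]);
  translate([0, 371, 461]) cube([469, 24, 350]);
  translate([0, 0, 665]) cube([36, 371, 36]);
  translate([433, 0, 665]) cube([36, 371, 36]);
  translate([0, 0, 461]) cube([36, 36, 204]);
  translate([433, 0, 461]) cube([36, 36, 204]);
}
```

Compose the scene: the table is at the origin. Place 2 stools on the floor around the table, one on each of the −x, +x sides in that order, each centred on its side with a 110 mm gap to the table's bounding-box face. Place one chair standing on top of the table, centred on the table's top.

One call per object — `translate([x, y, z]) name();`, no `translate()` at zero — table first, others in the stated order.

table();
translate([-389, 306, 0]) stool();
translate([885, 306, 0]) stool();
translate([153, 283, 684]) chair();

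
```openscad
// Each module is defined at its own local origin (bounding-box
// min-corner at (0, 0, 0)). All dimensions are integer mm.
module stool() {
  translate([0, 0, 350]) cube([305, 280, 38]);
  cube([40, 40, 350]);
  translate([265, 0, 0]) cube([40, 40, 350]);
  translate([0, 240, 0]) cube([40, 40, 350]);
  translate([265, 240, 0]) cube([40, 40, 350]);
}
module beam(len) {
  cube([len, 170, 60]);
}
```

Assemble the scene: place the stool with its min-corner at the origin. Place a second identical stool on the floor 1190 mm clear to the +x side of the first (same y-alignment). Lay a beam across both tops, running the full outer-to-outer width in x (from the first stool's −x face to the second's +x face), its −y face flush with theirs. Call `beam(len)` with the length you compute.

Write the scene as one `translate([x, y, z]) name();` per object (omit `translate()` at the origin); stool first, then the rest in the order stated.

stool();
translate([1495, 0, 0]) stool();
translate([0, 0, 388]) beam(1800);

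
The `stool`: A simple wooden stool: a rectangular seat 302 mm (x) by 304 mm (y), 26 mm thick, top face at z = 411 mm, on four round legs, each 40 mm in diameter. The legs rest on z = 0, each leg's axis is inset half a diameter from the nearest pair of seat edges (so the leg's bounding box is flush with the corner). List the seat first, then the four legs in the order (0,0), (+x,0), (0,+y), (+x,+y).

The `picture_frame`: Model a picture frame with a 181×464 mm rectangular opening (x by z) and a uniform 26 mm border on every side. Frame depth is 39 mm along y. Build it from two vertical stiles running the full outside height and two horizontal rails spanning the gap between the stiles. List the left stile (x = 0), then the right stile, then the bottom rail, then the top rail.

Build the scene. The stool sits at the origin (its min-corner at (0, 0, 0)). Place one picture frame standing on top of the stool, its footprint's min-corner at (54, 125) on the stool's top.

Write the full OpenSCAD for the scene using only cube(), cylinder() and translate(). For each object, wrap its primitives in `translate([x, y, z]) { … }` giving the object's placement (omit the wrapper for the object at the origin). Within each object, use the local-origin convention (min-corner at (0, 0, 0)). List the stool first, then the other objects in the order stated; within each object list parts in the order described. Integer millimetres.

translate([0, 0, 385]) cube([302, 304, 26]);
translate([20, 20, 0]) cylinder(h = 385, r = 20);
translate([282, 20, 0]) cylinder(h = 385, r = 20);
translate([20, 284, 0]) cylinder(h = 385, r = 20);
translate([282, 284, 0]) cylinder(h = 385, r = 20);
translate([54, 125, 411]) {
  cube([26, 39, 516]);
  translate([207, 0, 0]) cube([26, 39, 516]);
  translate([26, 0, 0]) cube([181, 39, 26]);
  translate([26, 0, 490]) cube([181, 39, 26]);
}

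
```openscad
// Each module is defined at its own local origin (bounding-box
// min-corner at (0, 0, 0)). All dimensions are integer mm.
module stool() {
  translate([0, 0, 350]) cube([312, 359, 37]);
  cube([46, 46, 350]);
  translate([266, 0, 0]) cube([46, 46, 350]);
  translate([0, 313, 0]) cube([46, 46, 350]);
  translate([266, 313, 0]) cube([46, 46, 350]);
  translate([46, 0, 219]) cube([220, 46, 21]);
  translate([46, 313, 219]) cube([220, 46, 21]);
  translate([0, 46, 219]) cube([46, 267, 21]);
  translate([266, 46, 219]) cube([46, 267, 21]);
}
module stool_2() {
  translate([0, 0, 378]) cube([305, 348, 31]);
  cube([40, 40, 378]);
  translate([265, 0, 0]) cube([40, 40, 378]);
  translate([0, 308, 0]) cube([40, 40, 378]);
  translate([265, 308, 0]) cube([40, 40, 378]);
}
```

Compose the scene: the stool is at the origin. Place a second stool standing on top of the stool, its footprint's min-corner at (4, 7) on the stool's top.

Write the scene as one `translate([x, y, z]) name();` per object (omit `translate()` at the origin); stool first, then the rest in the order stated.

stool();
translate([4, 7, 387]) stool_2();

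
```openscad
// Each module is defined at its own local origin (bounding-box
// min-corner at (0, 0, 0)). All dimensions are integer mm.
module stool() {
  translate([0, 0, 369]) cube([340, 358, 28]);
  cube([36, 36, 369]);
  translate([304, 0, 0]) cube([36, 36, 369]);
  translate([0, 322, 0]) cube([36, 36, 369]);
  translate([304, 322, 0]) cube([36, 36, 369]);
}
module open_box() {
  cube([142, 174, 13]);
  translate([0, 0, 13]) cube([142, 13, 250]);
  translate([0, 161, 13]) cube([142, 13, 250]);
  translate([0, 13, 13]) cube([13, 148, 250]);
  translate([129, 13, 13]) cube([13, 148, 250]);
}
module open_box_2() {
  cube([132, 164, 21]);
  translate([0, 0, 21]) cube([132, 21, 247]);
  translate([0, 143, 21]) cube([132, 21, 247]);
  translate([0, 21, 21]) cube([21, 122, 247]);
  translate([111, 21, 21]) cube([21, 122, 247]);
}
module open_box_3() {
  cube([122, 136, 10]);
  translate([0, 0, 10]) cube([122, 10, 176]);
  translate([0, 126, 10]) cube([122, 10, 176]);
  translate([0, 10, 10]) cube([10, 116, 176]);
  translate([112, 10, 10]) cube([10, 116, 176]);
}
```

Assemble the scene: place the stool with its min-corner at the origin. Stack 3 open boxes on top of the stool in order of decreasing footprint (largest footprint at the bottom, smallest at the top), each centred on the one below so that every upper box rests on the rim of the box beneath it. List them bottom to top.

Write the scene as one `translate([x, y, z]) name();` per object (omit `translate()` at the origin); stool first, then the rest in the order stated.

stool();
translate([99, 92, 397]) open_box();
translate([104, 97, 660]) open_box_2();
translate([109, 111, 928]) open_box_3();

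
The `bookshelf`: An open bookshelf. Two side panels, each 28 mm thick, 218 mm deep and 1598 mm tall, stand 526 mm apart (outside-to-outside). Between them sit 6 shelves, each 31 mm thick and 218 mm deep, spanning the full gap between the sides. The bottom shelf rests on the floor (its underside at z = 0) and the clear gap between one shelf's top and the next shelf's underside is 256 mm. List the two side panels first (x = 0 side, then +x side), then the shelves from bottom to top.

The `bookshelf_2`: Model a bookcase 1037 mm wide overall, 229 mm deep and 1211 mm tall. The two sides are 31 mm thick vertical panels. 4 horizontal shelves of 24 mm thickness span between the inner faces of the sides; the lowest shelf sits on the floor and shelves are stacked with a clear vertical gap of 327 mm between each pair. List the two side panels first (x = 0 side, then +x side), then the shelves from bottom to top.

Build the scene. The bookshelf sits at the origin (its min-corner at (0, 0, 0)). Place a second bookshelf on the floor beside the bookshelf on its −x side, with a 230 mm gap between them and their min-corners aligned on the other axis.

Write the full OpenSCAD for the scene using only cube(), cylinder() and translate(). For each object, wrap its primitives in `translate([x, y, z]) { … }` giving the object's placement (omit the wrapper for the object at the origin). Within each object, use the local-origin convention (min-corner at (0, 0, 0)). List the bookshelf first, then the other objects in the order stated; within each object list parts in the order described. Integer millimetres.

cube([28, 218, 1598]);
translate([498, 0, 0]) cube([28, 218, 1598]);
translate([28, 0, 0]) cube([470, 218, 31]);
translate([28, 0, 287]) cube([470, 218, 31]);
translate([28, 0, 574]) cube([470, 218, 31]);
translate([28, 0, 861]) cube([470, 218, 31]);
translate([28, 0, 1148]) cube([470, 218, 31]);
translate([28, 0, 1435]) cube([470, 218, 31]);
translate([-1267, 0, 0]) {
  cube([31, 229, 1211]);
  translate([1006, 0, 0]) cube([31, 229, 1211]);
  translate([31, 0, 0]) cube([975, 229, 24]);
  translate([31, 0, 351]) cube([975, 229, 24]);
  translate([31, 0, 702]) cube([975, 229, 24]);
  translate([31, 0, 1053]) cube([975, 229, 24]);
}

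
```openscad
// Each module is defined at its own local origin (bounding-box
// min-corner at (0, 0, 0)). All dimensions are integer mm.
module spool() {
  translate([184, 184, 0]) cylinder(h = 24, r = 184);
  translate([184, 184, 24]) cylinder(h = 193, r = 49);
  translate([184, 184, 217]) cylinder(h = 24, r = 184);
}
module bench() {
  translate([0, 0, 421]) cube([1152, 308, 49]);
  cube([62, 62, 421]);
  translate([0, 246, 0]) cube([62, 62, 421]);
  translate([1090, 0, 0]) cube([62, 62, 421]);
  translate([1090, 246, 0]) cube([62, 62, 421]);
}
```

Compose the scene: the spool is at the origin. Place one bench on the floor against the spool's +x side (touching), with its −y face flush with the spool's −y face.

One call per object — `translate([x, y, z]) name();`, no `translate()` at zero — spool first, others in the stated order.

spool();
translate([368, 0, 0]) bench();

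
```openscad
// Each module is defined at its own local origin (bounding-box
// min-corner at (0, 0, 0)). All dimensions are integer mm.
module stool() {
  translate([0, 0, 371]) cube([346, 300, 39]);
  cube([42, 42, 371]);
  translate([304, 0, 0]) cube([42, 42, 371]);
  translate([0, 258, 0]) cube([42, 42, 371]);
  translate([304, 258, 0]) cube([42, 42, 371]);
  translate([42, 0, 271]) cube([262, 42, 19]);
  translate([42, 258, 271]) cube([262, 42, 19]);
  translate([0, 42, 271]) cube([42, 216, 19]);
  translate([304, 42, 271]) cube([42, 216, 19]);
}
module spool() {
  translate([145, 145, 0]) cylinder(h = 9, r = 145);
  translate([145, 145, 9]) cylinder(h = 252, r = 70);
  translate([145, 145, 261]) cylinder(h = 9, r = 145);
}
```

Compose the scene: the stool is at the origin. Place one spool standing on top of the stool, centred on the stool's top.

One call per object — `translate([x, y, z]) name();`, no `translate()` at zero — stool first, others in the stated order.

stool();
translate([28, 5, 410]) spool();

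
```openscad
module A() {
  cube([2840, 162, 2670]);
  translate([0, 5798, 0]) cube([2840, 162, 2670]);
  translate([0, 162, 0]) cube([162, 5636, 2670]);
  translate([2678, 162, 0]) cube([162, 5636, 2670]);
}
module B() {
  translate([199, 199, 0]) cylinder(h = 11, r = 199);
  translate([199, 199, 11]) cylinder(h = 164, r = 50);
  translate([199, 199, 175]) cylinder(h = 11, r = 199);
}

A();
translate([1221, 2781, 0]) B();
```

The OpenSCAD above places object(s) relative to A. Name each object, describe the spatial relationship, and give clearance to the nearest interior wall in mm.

Clearances: x = 1059, y = 2619; minimum 1059 mm.

A is a house frame. B is a spool. The spool sits inside the house frame, centred. The clearance to the nearest interior wall is 1059 mm.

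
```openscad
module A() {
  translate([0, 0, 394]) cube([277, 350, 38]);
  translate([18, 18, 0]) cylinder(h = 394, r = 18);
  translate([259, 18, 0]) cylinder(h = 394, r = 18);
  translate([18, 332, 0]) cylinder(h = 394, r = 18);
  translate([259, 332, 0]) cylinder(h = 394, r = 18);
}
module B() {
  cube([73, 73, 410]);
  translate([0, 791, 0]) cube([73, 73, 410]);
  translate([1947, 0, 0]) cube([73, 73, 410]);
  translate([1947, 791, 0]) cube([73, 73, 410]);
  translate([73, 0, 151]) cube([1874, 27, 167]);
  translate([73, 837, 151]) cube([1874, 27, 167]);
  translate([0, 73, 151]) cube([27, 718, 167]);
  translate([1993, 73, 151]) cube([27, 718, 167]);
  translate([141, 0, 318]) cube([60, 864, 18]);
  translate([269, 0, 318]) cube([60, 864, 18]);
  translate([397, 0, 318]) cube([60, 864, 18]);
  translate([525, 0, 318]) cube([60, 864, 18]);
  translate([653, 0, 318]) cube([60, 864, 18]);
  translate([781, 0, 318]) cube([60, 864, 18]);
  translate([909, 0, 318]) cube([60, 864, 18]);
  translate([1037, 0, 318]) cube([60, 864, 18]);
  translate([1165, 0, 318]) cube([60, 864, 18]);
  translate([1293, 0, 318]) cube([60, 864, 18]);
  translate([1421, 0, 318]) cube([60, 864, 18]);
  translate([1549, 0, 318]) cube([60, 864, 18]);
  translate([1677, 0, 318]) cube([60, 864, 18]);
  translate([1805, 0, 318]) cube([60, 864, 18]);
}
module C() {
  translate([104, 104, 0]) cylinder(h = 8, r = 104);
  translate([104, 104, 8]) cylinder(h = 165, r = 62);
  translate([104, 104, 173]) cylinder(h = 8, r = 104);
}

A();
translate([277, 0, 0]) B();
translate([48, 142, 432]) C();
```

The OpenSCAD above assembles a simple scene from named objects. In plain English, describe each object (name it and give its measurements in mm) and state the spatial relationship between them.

A is a four-legged stool. The seat is 277×350 mm, 38 mm thick, top at z = 432 mm. It stands on four round legs, each 36 mm in diameter, from z = 0 to the seat underside, each leg's axis is inset half a diameter from the nearest pair of seat edges (so the leg's bounding box is flush with the corner).

B is a bed frame 2020 mm long (x) by 864 mm wide (y). Four 73×73 mm corner posts, 410 mm tall, at the corners of the footprint. Four rails of 27 mm thickness and 167 mm height run between adjacent posts with their undersides at z = 151 mm, their outer faces flush with the outside of the frame (the two x-running rails run between the posts' inner faces; the two y-running rails run between the posts' inner faces). 14 slats, each 60 mm wide (x) and 18 mm thick, lie across the top of the two x-running rails, running the full 864 mm width of the frame in y; the slats are evenly spaced along x between the inner faces of the end posts with equal gaps (rounded down to the nearest mm) at the −x end and between each pair — any rounding remainder accumulates at the +x end.

C is a spool: two coaxial disc flanges of radius 104 mm and thickness 8 mm, joined by a core cylinder of radius 62 mm and height 165 mm. The lower flange rests on z = 0 and the three cylinders share a vertical axis.

The bed frame is against the stool's +x side, with their −y faces flush. The spool is on top of the stool.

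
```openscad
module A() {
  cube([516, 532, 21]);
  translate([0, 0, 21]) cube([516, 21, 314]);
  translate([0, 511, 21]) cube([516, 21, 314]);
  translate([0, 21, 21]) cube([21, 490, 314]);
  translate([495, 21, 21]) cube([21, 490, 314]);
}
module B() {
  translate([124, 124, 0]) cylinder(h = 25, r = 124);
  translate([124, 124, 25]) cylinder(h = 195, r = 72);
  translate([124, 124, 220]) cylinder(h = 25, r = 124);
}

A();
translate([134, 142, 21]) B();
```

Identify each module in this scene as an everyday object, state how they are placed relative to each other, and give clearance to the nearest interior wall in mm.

A is an open box. B is a spool. The spool sits inside the open box, centred. The clearance to the nearest interior wall is 113 mm.

Clearances: x = 113, y = 121; minimum 113 mm.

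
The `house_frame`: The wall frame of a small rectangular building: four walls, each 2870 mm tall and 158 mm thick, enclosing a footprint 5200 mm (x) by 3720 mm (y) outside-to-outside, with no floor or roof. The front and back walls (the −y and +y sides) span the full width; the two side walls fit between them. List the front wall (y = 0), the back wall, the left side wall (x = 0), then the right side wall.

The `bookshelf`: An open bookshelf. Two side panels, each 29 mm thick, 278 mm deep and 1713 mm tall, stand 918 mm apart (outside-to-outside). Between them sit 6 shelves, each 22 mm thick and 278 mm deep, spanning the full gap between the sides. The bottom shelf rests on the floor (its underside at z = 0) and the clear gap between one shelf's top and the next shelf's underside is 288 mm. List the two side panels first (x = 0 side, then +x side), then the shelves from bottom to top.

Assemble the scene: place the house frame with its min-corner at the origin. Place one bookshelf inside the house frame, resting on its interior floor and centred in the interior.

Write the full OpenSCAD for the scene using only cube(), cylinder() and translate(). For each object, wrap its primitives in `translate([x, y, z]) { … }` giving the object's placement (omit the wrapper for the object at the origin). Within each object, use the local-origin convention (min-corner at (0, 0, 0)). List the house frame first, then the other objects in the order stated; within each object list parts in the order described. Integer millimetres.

cube([5200, 158, 2870]);
translate([0, 3562, 0]) cube([5200, 158, 2870]);
translate([0, 158, 0]) cube([158, 3404, 2870]);
translate([5042, 158, 0]) cube([158, 3404, 2870]);
translate([2141, 1721, 0]) {
  cube([29, 278, 1713]);
  translate([889, 0, 0]) cube([29, 278, 1713]);
  translate([29, 0, 0]) cube([860, 278, 22]);
  translate([29, 0, 310]) cube([860, 278, 22]);
  translate([29, 0, 620]) cube([860, 278, 22]);
  translate([29, 0, 930]) cube([860, 278, 22]);
  translate([29, 0, 1240]) cube([860, 278, 22]);
  translate([29, 0, 1550]) cube([860, 278, 22]);
}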